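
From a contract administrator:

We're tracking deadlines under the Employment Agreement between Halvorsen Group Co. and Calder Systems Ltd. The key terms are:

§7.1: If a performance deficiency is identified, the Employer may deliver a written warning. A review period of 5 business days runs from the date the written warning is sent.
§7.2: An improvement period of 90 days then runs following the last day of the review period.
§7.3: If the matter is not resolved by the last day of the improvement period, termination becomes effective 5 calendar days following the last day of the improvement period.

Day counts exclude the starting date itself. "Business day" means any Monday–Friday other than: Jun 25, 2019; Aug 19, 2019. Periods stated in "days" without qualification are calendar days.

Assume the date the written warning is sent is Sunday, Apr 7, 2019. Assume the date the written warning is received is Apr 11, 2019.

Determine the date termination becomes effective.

The last day of the review period: 5 business days after Sunday, Apr 7, 2019, skipping weekends — Apr 8, Apr 9, Apr 10, Apr 11, Apr 12 — lands on Friday, Apr 12, 2019.
Adding 90 calendar days to Apr 12, 2019 gives Jul 11, 2019, which is the last day of the improvement period.
The date termination becomes effective: Jul 11, 2019 + 5 days = Jul 16, 2019.

Jul 16, 2019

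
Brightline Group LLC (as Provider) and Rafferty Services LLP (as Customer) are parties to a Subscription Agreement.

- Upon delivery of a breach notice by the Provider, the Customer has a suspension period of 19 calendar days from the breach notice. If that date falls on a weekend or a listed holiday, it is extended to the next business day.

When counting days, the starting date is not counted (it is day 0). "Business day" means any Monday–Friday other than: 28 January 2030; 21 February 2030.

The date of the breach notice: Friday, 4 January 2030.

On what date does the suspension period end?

23 January 2030

The last day of the suspension period: 4 January 2030 + 19 days = 23 January 2030. 23 January 2030 is a Wednesday and is not a listed holiday, so no roll-forward applies.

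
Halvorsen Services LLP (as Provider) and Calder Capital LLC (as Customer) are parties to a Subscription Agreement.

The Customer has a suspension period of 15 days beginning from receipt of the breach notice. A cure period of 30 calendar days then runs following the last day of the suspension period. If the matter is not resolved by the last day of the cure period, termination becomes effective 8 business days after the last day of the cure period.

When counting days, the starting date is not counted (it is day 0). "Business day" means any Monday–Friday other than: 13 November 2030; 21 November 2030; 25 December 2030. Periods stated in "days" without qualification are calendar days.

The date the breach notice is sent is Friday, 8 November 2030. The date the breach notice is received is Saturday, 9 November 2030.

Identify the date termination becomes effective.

The last day of the suspension period: 15 calendar days after 9 November 2030 is 24 November 2030.
The last day of the cure period: 24 November 2030 + 30 days = 24 December 2030.
The date termination becomes effective: 8 business days after Tuesday, 24 December 2030, skipping weekends and the listed holiday on Dec 25 — Dec 26, Dec 27, Dec 30, Dec 31, Jan 1, Jan 2, Jan 3, Jan 6 — lands on Monday, 6 January 2031.

6 January 2031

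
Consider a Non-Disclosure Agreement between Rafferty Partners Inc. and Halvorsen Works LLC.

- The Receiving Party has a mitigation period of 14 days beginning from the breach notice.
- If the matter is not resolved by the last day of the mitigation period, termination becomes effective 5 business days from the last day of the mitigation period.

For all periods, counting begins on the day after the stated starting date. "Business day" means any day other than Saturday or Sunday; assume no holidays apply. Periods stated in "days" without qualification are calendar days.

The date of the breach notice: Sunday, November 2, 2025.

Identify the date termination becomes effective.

The last day of the mitigation period: 14 calendar days after November 2, 2025 is November 16, 2025.
The date termination becomes effective: 5 business days after Sunday, November 16, 2025, skipping weekends — Nov 17, Nov 18, Nov 19, Nov 20, Nov 21 — lands on Friday, November 21, 2025.

November 21, 2025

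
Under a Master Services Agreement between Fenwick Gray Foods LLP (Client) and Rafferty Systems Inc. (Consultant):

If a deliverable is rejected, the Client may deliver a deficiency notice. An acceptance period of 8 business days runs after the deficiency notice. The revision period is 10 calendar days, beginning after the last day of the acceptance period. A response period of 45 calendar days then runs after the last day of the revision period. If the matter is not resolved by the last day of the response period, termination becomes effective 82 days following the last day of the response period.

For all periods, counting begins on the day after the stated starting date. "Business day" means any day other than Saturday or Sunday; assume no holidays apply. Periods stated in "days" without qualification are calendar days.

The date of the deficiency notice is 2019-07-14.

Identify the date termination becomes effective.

2019-12-08

From Sunday, 2019-07-14, 8 business days (Jul 15, Jul 16, Jul 17, Jul 18, Jul 19, Jul 22, Jul 23, Jul 24, skipping weekends) brings us to Wednesday, 2019-07-24, which is the last day of the acceptance period.
The last day of the revision period: 10 calendar days after 2019-07-24 is 2019-08-03.
Adding 45 calendar days to 2019-08-03 gives 2019-09-17, which is the last day of the response period.
Adding 82 calendar days to 2019-09-17 gives 2019-12-08, which is the date termination becomes effective.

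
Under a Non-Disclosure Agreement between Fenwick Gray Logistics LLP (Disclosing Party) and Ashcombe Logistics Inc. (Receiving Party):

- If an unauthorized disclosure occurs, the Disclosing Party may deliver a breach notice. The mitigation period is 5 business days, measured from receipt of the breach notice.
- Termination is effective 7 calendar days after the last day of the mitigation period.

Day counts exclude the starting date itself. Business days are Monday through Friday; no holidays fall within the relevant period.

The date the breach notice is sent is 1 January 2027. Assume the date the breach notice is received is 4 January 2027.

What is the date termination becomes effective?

The last day of the mitigation period: counting 5 business days from Monday, 4 January 2027 (Jan 5, Jan 6, Jan 7, Jan 8, Jan 11, skipping weekends) reaches Monday, 11 January 2027.
Adding 7 calendar days to 11 January 2027 gives 18 January 2027, which is the date termination becomes effective.

18 January 2027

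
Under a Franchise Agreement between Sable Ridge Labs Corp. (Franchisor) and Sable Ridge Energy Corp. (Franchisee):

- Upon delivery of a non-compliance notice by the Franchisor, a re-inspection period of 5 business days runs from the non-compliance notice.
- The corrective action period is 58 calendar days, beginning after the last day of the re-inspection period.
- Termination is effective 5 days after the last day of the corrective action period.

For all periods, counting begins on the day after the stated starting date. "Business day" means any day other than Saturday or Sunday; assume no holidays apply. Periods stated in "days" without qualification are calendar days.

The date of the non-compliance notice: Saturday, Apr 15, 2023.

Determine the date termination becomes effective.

The last day of the re-inspection period: counting 5 business days from Saturday, Apr 15, 2023 (Apr 17, Apr 18, Apr 19, Apr 20, Apr 21, skipping weekends) reaches Friday, Apr 21, 2023.
Adding 58 calendar days to Apr 21, 2023 gives Jun 18, 2023, which is the last day of the corrective action period.
Adding 5 calendar days to Jun 18, 2023 gives Jun 23, 2023, which is the date termination becomes effective.

Jun 23, 2023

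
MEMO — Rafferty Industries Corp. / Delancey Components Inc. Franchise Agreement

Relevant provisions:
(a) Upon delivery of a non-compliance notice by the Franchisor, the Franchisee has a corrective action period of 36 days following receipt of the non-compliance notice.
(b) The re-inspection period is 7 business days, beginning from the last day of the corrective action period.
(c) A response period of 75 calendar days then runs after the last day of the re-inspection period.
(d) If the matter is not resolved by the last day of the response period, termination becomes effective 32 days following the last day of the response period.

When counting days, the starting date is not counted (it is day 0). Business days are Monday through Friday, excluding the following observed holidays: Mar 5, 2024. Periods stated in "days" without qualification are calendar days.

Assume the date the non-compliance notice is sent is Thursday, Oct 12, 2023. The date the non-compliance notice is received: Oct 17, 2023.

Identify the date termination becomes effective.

Mar 17, 2024

The last day of the corrective action period: 36 calendar days after Oct 17, 2023 is Nov 22, 2023.
From Wednesday, Nov 22, 2023, 7 business days (Nov 23, Nov 24, Nov 27, Nov 28, Nov 29, Nov 30, Dec 1, skipping weekends) brings us to Friday, Dec 1, 2023, which is the last day of the re-inspection period.
The last day of the response period: 75 calendar days after Dec 1, 2023 is Feb 14, 2024.
Adding 32 calendar days to Feb 14, 2024 gives Mar 17, 2024, which is the date termination becomes effective.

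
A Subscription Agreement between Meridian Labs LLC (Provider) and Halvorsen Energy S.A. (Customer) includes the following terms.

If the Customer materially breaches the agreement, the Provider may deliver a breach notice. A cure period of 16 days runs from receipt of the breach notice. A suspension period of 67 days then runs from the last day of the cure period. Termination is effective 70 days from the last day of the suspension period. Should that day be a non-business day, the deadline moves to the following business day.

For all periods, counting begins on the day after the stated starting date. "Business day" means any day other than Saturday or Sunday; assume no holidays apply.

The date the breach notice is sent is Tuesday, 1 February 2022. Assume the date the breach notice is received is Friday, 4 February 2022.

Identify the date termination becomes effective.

The last day of the cure period: 16 calendar days after 4 February 2022 is 20 February 2022.
Adding 67 calendar days to 20 February 2022 gives 28 April 2022, which is the last day of the suspension period.
The date termination becomes effective: 28 April 2022 + 70 days = 7 July 2022. 7 July 2022 is a Thursday, so no roll-forward applies.

7 July 2022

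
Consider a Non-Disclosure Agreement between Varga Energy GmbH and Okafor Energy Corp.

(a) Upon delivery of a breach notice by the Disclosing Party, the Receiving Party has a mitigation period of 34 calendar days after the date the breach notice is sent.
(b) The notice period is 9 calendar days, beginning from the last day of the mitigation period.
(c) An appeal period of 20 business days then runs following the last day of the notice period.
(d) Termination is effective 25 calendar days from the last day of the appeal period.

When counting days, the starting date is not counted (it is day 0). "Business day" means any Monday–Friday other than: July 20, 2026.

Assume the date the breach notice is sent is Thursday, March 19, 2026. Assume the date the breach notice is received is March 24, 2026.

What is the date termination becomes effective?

June 23, 2026

The last day of the mitigation period: 34 calendar days after March 19, 2026 is April 22, 2026.
Adding 9 calendar days to April 22, 2026 gives May 1, 2026, which is the last day of the notice period.
The last day of the appeal period: counting 20 business days from Friday, May 1, 2026 (May 4, May 5, May 6, May 7, …, May 27, May 28, May 29, skipping weekends) reaches Friday, May 29, 2026.
The date termination becomes effective: 25 calendar days after May 29, 2026 is June 23, 2026.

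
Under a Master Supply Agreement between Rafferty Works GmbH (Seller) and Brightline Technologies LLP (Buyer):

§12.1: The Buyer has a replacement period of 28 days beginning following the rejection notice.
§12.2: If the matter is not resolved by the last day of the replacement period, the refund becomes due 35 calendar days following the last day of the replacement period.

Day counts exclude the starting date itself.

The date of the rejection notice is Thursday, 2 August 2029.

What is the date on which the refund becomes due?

4 October 2029

Adding 28 calendar days to 2 August 2029 gives 30 August 2029, which is the last day of the replacement period.
Adding 35 calendar days to 30 August 2029 gives 4 October 2029, which is the date on which the refund becomes due.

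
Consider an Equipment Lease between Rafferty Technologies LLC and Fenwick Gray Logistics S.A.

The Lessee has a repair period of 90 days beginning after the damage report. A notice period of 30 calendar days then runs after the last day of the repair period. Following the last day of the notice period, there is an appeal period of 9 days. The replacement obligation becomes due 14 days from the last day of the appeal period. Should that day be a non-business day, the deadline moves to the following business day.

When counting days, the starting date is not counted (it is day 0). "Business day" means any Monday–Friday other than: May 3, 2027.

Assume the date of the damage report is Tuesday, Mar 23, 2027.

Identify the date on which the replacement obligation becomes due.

The last day of the repair period: Mar 23, 2027 + 90 days = Jun 21, 2027.
The last day of the notice period: 30 calendar days after Jun 21, 2027 is Jul 21, 2027.
Adding 9 calendar days to Jul 21, 2027 gives Jul 30, 2027, which is the last day of the appeal period.
The date on which the replacement obligation becomes due: Jul 30, 2027 + 14 days = Aug 13, 2027. Aug 13, 2027 is a Friday and is not a listed holiday, so no roll-forward applies.

Aug 13, 2027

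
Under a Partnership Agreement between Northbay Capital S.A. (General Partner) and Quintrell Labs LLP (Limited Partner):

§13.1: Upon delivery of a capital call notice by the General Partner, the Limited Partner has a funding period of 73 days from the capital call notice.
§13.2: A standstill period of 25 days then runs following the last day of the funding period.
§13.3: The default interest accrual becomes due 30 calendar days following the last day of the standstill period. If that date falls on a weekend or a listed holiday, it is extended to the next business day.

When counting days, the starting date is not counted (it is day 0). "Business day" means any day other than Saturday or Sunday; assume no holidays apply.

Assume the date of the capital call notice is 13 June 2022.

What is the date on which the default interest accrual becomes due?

Adding 73 calendar days to 13 June 2022 gives 25 August 2022, which is the last day of the funding period.
The last day of the standstill period: 25 calendar days after 25 August 2022 is 19 September 2022.
The date on which the default interest accrual becomes due: 19 September 2022 + 30 days = 19 October 2022. 19 October 2022 is a Wednesday, so no roll-forward applies.

19 October 2022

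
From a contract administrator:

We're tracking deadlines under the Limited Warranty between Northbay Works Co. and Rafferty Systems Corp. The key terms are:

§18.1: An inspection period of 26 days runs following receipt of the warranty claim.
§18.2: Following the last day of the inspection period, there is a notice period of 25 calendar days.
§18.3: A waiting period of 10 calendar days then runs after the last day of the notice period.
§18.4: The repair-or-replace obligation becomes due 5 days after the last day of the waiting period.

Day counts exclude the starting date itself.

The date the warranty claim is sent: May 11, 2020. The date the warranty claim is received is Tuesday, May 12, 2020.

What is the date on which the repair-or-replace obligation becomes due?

July 17, 2020

The last day of the inspection period: May 12, 2020 + 26 days = June 7, 2020.
The last day of the notice period: June 7, 2020 + 25 days = July 2, 2020.
The last day of the waiting period: July 2, 2020 + 10 days = July 12, 2020.
The date on which the repair-or-replace obligation becomes due: 5 calendar days after July 12, 2020 is July 17, 2020.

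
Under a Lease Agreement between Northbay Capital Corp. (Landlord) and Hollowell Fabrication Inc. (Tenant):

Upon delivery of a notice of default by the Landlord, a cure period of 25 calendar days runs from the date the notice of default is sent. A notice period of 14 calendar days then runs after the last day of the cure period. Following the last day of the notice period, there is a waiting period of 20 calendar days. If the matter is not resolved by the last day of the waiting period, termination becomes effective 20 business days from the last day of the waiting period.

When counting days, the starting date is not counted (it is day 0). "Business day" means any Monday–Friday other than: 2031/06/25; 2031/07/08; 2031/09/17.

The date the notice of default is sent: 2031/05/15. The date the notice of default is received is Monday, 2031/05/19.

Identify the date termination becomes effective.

The last day of the cure period: 25 calendar days after 2031/05/15 is 2031/06/09.
The last day of the notice period: 14 calendar days after 2031/06/09 is 2031/06/23.
Adding 20 calendar days to 2031/06/23 gives 2031/07/13, which is the last day of the waiting period.
The date termination becomes effective: 20 business days after Sunday, 2031/07/13, skipping weekends — Jul 14, Jul 15, Jul 16, Jul 17, …, Aug 6, Aug 7, Aug 8 — lands on Friday, 2031/08/08.

2031/08/08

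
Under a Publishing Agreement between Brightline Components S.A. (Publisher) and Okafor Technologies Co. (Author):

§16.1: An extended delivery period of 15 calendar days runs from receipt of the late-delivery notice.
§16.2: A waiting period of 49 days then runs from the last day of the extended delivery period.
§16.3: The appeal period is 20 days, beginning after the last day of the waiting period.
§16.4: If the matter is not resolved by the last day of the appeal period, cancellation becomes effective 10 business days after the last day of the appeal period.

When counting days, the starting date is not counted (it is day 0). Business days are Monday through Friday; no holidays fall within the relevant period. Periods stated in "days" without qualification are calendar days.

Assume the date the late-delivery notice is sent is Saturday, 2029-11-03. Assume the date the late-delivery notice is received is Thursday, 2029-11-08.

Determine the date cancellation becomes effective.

2030-02-14

Adding 15 calendar days to 2029-11-08 gives 2029-11-23, which is the last day of the extended delivery period.
The last day of the waiting period: 49 calendar days after 2029-11-23 is 2030-01-11.
The last day of the appeal period: 20 calendar days after 2030-01-11 is 2030-01-31.
The date cancellation becomes effective: counting 10 business days from Thursday, 2030-01-31 (Feb 1, Feb 4, Feb 5, Feb 6, Feb 7, Feb 8, Feb 11, Feb 12, Feb 13, Feb 14, skipping weekends) reaches Thursday, 2030-02-14.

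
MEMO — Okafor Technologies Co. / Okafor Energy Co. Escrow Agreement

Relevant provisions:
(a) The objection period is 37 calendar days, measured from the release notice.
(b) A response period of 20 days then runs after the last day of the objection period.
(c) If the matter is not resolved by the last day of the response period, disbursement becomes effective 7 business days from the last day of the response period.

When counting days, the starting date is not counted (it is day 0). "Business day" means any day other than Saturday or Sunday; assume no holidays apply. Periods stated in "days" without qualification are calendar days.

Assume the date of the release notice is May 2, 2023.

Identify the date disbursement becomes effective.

Adding 37 calendar days to May 2, 2023 gives Jun 8, 2023, which is the last day of the objection period.
The last day of the response period: Jun 8, 2023 + 20 days = Jun 28, 2023.
The date disbursement becomes effective: 7 business days after Wednesday, Jun 28, 2023, skipping weekends — Jun 29, Jun 30, Jul 3, Jul 4, Jul 5, Jul 6, Jul 7 — lands on Friday, Jul 7, 2023.

Jul 7, 2023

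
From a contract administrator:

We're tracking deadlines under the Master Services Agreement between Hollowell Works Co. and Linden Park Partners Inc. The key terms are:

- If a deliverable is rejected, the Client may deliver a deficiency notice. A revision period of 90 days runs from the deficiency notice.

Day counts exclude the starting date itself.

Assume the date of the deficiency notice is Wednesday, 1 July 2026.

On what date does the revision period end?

Adding 90 calendar days to 1 July 2026 gives 29 September 2026, which is the last day of the revision period.

29 September 2026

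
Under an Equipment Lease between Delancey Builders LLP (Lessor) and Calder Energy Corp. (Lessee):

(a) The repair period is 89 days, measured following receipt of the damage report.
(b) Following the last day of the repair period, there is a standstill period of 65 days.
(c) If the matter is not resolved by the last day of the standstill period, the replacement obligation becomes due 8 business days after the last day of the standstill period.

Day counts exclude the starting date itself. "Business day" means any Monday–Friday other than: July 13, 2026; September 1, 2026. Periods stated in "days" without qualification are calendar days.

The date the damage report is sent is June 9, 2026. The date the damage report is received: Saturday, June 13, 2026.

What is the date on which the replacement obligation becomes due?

November 25, 2026

Adding 89 calendar days to June 13, 2026 gives September 10, 2026, which is the last day of the repair period.
The last day of the standstill period: 65 calendar days after September 10, 2026 is November 14, 2026.
The date on which the replacement obligation becomes due: counting 8 business days from Saturday, November 14, 2026 (Nov 16, Nov 17, Nov 18, Nov 19, Nov 20, Nov 23, Nov 24, Nov 25, skipping weekends) reaches Wednesday, November 25, 2026.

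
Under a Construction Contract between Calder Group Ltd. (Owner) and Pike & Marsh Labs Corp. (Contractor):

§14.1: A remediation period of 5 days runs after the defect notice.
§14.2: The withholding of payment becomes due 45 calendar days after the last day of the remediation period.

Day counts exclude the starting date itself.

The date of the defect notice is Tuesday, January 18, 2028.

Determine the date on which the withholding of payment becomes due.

March 8, 2028

Adding 5 calendar days to January 18, 2028 gives January 23, 2028, which is the last day of the remediation period.
Adding 45 calendar days to January 23, 2028 gives March 8, 2028, which is the date on which the withholding of payment becomes due.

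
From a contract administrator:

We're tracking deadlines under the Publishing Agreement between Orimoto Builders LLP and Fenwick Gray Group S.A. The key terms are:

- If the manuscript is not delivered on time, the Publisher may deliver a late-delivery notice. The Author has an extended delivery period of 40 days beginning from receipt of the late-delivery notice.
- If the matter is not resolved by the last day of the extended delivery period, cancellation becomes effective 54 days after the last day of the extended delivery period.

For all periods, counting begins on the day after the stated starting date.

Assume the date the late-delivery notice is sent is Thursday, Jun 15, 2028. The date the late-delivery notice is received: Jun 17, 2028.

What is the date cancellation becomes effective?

The last day of the extended delivery period: 40 calendar days after Jun 17, 2028 is Jul 27, 2028.
Adding 54 calendar days to Jul 27, 2028 gives Sep 19, 2028, which is the date cancellation becomes effective.

Sep 19, 2028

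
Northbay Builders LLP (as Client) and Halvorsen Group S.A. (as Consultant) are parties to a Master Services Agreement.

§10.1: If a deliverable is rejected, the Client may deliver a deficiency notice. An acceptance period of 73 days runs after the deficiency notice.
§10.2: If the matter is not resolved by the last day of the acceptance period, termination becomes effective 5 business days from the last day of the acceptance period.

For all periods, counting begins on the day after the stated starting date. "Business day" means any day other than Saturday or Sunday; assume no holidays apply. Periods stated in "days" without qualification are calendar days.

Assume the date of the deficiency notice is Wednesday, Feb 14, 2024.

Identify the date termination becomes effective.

May 3, 2024

Adding 73 calendar days to Feb 14, 2024 gives Apr 27, 2024, which is the last day of the acceptance period.
The date termination becomes effective: 5 business days after Saturday, Apr 27, 2024, skipping weekends — Apr 29, Apr 30, May 1, May 2, May 3 — lands on Friday, May 3, 2024.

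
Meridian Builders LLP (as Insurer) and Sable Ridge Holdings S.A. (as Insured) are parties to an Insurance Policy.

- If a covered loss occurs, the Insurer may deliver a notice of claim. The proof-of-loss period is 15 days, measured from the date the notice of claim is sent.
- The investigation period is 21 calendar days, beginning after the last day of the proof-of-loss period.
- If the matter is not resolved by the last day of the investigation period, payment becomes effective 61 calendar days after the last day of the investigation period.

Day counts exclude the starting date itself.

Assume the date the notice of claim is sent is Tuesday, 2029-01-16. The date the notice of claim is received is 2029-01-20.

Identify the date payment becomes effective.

Adding 15 calendar days to 2029-01-16 gives 2029-01-31, which is the last day of the proof-of-loss period.
Adding 21 calendar days to 2029-01-31 gives 2029-02-21, which is the last day of the investigation period.
The date payment becomes effective: 61 calendar days after 2029-02-21 is 2029-04-23.

2029-04-23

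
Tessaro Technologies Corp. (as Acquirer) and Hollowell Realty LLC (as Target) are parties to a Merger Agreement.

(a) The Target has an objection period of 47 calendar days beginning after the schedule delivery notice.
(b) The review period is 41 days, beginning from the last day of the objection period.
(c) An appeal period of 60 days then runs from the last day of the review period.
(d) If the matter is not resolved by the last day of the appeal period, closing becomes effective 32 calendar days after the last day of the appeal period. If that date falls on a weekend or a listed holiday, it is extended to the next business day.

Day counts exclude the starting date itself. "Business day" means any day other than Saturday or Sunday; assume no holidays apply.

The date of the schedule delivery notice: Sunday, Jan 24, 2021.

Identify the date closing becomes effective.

The last day of the objection period: Jan 24, 2021 + 47 days = Mar 12, 2021.
The last day of the review period: Mar 12, 2021 + 41 days = Apr 22, 2021.
Adding 60 calendar days to Apr 22, 2021 gives Jun 21, 2021, which is the last day of the appeal period.
The date closing becomes effective: Jun 21, 2021 + 32 days = Jul 23, 2021. Jul 23, 2021 is a Friday, so no roll-forward applies.

Jul 23, 2021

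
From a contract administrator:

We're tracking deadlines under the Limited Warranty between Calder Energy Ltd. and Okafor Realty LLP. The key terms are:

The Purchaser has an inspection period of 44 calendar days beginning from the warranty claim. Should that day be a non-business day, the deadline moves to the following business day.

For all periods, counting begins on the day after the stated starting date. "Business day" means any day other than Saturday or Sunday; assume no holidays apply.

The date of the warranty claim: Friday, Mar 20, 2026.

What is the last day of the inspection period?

The last day of the inspection period: 44 calendar days after Mar 20, 2026 is May 3, 2026. That falls on a Sunday, so it rolls to the next business day, Monday, May 4, 2026.

May 4, 2026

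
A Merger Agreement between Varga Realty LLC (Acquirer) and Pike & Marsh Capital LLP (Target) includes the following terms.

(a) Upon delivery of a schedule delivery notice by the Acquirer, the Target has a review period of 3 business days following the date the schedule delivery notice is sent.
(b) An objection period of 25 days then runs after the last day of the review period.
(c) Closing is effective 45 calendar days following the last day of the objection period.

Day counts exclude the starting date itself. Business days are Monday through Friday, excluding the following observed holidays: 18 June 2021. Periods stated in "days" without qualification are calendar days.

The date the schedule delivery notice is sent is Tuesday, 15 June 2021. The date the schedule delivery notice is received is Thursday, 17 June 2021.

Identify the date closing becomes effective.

The last day of the review period: 3 business days after Tuesday, 15 June 2021, skipping weekends and the listed holiday on Jun 18 — Jun 16, Jun 17, Jun 21 — lands on Monday, 21 June 2021.
The last day of the objection period: 25 calendar days after 21 June 2021 is 16 July 2021.
Adding 45 calendar days to 16 July 2021 gives 30 August 2021, which is the date closing becomes effective.

30 August 2021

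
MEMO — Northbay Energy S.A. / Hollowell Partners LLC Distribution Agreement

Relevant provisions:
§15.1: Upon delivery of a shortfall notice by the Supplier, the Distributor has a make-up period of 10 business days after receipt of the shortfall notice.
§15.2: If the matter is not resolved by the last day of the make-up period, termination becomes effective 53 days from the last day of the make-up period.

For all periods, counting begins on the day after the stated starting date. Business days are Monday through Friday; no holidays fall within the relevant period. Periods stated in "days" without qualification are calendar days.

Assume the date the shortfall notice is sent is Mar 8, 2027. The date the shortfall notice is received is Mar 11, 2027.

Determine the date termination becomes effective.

May 17, 2027

From Thursday, Mar 11, 2027, 10 business days (Mar 12, Mar 15, Mar 16, Mar 17, Mar 18, Mar 19, Mar 22, Mar 23, Mar 24, Mar 25, skipping weekends) brings us to Thursday, Mar 25, 2027, which is the last day of the make-up period.
The date termination becomes effective: 53 calendar days after Mar 25, 2027 is May 17, 2027.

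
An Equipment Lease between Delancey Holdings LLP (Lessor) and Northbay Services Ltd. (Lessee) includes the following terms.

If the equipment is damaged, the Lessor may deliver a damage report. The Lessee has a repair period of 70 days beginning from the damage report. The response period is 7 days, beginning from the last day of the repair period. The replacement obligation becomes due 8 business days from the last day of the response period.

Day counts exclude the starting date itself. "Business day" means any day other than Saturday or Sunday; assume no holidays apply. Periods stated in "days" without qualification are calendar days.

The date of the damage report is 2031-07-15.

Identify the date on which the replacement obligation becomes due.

2031-10-10

The last day of the repair period: 2031-07-15 + 70 days = 2031-09-23.
The last day of the response period: 2031-09-23 + 7 days = 2031-09-30.
The date on which the replacement obligation becomes due: counting 8 business days from Tuesday, 2031-09-30 (Oct 1, Oct 2, Oct 3, Oct 6, Oct 7, Oct 8, Oct 9, Oct 10, skipping weekends) reaches Friday, 2031-10-10.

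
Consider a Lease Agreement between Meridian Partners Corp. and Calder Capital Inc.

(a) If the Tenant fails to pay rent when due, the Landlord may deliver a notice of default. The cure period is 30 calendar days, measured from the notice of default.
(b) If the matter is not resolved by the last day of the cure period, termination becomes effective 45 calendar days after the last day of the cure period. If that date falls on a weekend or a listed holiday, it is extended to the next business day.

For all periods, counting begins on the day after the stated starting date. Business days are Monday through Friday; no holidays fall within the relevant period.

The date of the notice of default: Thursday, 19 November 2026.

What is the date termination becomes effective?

The last day of the cure period: 30 calendar days after 19 November 2026 is 19 December 2026.
The date termination becomes effective: 19 December 2026 + 45 days = 2 February 2027. 2 February 2027 is a Tuesday, so no roll-forward applies.

2 February 2027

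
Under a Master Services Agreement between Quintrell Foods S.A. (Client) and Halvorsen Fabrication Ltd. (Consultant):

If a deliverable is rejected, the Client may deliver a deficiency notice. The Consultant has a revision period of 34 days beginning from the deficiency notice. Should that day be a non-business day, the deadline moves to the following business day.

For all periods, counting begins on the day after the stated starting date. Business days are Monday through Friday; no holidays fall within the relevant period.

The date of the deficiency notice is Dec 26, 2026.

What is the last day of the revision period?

The last day of the revision period: Dec 26, 2026 + 34 days = Jan 29, 2027. Jan 29, 2027 is a Friday, so no roll-forward applies.

Jan 29, 2027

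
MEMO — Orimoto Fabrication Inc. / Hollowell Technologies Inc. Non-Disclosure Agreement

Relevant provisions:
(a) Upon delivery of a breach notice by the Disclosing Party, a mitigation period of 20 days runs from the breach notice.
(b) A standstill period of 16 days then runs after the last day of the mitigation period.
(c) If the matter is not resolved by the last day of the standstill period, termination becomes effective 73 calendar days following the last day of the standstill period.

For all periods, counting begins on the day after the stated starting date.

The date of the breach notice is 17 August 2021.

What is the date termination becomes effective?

Adding 20 calendar days to 17 August 2021 gives 6 September 2021, which is the last day of the mitigation period.
The last day of the standstill period: 16 calendar days after 6 September 2021 is 22 September 2021.
Adding 73 calendar days to 22 September 2021 gives 4 December 2021, which is the date termination becomes effective.

4 December 2021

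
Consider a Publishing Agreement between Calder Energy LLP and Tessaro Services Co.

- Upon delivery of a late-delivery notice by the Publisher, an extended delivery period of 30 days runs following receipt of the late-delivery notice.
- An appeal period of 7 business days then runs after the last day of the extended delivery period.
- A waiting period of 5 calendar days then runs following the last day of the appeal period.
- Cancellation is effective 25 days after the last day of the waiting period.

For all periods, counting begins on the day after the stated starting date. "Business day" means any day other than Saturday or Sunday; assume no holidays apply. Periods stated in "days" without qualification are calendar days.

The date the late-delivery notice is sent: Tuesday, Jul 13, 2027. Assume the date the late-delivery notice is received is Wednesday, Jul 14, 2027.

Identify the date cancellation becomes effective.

Adding 30 calendar days to Jul 14, 2027 gives Aug 13, 2027, which is the last day of the extended delivery period.
From Friday, Aug 13, 2027, 7 business days (Aug 16, Aug 17, Aug 18, Aug 19, Aug 20, Aug 23, Aug 24, skipping weekends) brings us to Tuesday, Aug 24, 2027, which is the last day of the appeal period.
The last day of the waiting period: 5 calendar days after Aug 24, 2027 is Aug 29, 2027.
Adding 25 calendar days to Aug 29, 2027 gives Sep 23, 2027, which is the date cancellation becomes effective.

Sep 23, 2027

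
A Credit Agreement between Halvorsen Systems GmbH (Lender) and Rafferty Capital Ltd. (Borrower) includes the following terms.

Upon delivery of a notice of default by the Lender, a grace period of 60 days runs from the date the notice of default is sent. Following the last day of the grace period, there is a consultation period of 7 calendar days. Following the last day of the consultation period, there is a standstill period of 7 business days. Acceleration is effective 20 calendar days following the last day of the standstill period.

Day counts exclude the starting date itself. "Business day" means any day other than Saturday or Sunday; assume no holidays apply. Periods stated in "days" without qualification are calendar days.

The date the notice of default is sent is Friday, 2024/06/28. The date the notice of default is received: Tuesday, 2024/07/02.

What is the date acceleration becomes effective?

The last day of the grace period: 2024/06/28 + 60 days = 2024/08/27.
The last day of the consultation period: 7 calendar days after 2024/08/27 is 2024/09/03.
The last day of the standstill period: 7 business days after Tuesday, 2024/09/03, skipping weekends — Sep 4, Sep 5, Sep 6, Sep 9, Sep 10, Sep 11, Sep 12 — lands on Thursday, 2024/09/12.
Adding 20 calendar days to 2024/09/12 gives 2024/10/02, which is the date acceleration becomes effective.

2024/10/02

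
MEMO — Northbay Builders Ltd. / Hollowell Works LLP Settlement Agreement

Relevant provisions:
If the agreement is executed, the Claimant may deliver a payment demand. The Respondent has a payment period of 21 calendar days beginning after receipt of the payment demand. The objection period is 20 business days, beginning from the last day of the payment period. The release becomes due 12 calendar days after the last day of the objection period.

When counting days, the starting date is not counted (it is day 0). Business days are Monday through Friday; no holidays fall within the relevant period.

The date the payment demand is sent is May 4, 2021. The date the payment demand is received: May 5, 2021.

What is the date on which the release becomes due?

Adding 21 calendar days to May 5, 2021 gives May 26, 2021, which is the last day of the payment period.
The last day of the objection period: 20 business days after Wednesday, May 26, 2021, skipping weekends — May 27, May 28, May 31, Jun 1, …, Jun 21, Jun 22, Jun 23 — lands on Wednesday, Jun 23, 2021.
The date on which the release becomes due: 12 calendar days after Jun 23, 2021 is Jul 5, 2021.

Jul 5, 2021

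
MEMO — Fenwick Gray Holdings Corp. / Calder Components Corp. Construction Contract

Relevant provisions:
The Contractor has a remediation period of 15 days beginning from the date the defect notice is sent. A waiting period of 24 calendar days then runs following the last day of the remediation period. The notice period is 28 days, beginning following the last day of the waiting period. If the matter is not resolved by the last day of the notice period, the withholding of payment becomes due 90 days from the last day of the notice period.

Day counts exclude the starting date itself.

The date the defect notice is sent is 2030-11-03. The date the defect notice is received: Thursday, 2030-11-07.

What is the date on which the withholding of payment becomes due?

2031-04-09

The last day of the remediation period: 2030-11-03 + 15 days = 2030-11-18.
Adding 24 calendar days to 2030-11-18 gives 2030-12-12, which is the last day of the waiting period.
Adding 28 calendar days to 2030-12-12 gives 2031-01-09, which is the last day of the notice period.
Adding 90 calendar days to 2031-01-09 gives 2031-04-09, which is the date on which the withholding of payment becomes due.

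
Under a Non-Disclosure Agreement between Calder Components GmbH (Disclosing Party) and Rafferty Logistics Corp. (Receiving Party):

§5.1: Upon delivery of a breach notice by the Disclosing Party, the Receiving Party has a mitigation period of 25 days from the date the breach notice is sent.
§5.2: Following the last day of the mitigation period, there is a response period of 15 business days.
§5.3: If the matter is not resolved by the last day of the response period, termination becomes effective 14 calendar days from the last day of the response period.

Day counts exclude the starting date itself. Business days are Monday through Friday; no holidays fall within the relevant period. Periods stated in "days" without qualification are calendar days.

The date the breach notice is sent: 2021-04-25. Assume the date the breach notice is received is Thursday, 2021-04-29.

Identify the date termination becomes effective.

Adding 25 calendar days to 2021-04-25 gives 2021-05-20, which is the last day of the mitigation period.
The last day of the response period: 15 business days after Thursday, 2021-05-20, skipping weekends — May 21, May 24, May 25, May 26, …, Jun 8, Jun 9, Jun 10 — lands on Thursday, 2021-06-10.
The date termination becomes effective: 2021-06-10 + 14 days = 2021-06-24.

2021-06-24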